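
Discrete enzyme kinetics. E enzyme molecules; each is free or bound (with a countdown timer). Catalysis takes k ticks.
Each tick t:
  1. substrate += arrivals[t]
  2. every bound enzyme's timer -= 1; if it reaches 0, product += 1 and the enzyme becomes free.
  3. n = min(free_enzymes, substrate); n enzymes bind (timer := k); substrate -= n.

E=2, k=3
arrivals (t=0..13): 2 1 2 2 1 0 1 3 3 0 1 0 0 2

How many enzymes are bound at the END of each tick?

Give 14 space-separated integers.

Answer: 2 2 2 2 2 2 2 2 2 2 2 2 2 2

Derivation:
t=0: arr=2 -> substrate=0 bound=2 product=0
t=1: arr=1 -> substrate=1 bound=2 product=0
t=2: arr=2 -> substrate=3 bound=2 product=0
t=3: arr=2 -> substrate=3 bound=2 product=2
t=4: arr=1 -> substrate=4 bound=2 product=2
t=5: arr=0 -> substrate=4 bound=2 product=2
t=6: arr=1 -> substrate=3 bound=2 product=4
t=7: arr=3 -> substrate=6 bound=2 product=4
t=8: arr=3 -> substrate=9 bound=2 product=4
t=9: arr=0 -> substrate=7 bound=2 product=6
t=10: arr=1 -> substrate=8 bound=2 product=6
t=11: arr=0 -> substrate=8 bound=2 product=6
t=12: arr=0 -> substrate=6 bound=2 product=8
t=13: arr=2 -> substrate=8 bound=2 product=8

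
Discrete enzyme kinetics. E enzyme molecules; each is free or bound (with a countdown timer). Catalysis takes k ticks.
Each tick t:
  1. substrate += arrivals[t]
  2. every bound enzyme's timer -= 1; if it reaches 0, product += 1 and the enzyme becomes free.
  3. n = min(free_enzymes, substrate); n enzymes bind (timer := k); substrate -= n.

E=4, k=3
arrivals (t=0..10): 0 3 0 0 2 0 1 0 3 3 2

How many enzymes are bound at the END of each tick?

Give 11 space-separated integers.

t=0: arr=0 -> substrate=0 bound=0 product=0
t=1: arr=3 -> substrate=0 bound=3 product=0
t=2: arr=0 -> substrate=0 bound=3 product=0
t=3: arr=0 -> substrate=0 bound=3 product=0
t=4: arr=2 -> substrate=0 bound=2 product=3
t=5: arr=0 -> substrate=0 bound=2 product=3
t=6: arr=1 -> substrate=0 bound=3 product=3
t=7: arr=0 -> substrate=0 bound=1 product=5
t=8: arr=3 -> substrate=0 bound=4 product=5
t=9: arr=3 -> substrate=2 bound=4 product=6
t=10: arr=2 -> substrate=4 bound=4 product=6

Answer: 0 3 3 3 2 2 3 1 4 4 4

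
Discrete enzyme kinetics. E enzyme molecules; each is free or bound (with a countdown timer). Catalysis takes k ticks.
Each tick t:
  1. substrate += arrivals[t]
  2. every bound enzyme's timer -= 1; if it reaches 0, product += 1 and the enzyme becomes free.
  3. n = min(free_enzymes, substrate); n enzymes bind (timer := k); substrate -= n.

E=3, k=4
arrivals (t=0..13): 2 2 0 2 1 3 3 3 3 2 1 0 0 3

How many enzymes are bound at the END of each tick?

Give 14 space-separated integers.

t=0: arr=2 -> substrate=0 bound=2 product=0
t=1: arr=2 -> substrate=1 bound=3 product=0
t=2: arr=0 -> substrate=1 bound=3 product=0
t=3: arr=2 -> substrate=3 bound=3 product=0
t=4: arr=1 -> substrate=2 bound=3 product=2
t=5: arr=3 -> substrate=4 bound=3 product=3
t=6: arr=3 -> substrate=7 bound=3 product=3
t=7: arr=3 -> substrate=10 bound=3 product=3
t=8: arr=3 -> substrate=11 bound=3 product=5
t=9: arr=2 -> substrate=12 bound=3 product=6
t=10: arr=1 -> substrate=13 bound=3 product=6
t=11: arr=0 -> substrate=13 bound=3 product=6
t=12: arr=0 -> substrate=11 bound=3 product=8
t=13: arr=3 -> substrate=13 bound=3 product=9

Answer: 2 3 3 3 3 3 3 3 3 3 3 3 3 3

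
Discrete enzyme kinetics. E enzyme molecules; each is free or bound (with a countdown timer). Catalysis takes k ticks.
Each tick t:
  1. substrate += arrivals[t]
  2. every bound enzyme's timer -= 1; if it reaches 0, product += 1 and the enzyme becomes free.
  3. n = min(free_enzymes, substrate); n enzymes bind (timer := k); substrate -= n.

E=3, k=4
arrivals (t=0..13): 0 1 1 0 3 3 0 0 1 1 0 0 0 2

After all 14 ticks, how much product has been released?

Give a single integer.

Answer: 7

Derivation:
t=0: arr=0 -> substrate=0 bound=0 product=0
t=1: arr=1 -> substrate=0 bound=1 product=0
t=2: arr=1 -> substrate=0 bound=2 product=0
t=3: arr=0 -> substrate=0 bound=2 product=0
t=4: arr=3 -> substrate=2 bound=3 product=0
t=5: arr=3 -> substrate=4 bound=3 product=1
t=6: arr=0 -> substrate=3 bound=3 product=2
t=7: arr=0 -> substrate=3 bound=3 product=2
t=8: arr=1 -> substrate=3 bound=3 product=3
t=9: arr=1 -> substrate=3 bound=3 product=4
t=10: arr=0 -> substrate=2 bound=3 product=5
t=11: arr=0 -> substrate=2 bound=3 product=5
t=12: arr=0 -> substrate=1 bound=3 product=6
t=13: arr=2 -> substrate=2 bound=3 product=7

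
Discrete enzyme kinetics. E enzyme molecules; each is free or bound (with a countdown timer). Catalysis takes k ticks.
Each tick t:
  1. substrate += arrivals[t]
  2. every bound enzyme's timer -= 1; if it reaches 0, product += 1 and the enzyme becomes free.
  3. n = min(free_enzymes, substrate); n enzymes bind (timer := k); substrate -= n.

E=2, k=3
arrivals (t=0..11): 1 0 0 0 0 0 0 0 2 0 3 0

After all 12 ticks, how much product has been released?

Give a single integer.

t=0: arr=1 -> substrate=0 bound=1 product=0
t=1: arr=0 -> substrate=0 bound=1 product=0
t=2: arr=0 -> substrate=0 bound=1 product=0
t=3: arr=0 -> substrate=0 bound=0 product=1
t=4: arr=0 -> substrate=0 bound=0 product=1
t=5: arr=0 -> substrate=0 bound=0 product=1
t=6: arr=0 -> substrate=0 bound=0 product=1
t=7: arr=0 -> substrate=0 bound=0 product=1
t=8: arr=2 -> substrate=0 bound=2 product=1
t=9: arr=0 -> substrate=0 bound=2 product=1
t=10: arr=3 -> substrate=3 bound=2 product=1
t=11: arr=0 -> substrate=1 bound=2 product=3

Answer: 3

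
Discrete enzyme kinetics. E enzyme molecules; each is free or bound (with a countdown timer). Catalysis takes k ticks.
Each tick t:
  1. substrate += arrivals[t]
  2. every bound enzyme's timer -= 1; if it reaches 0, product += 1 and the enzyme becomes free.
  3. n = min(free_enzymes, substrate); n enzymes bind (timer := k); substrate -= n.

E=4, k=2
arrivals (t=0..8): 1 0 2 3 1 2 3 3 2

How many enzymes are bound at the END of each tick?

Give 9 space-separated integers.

t=0: arr=1 -> substrate=0 bound=1 product=0
t=1: arr=0 -> substrate=0 bound=1 product=0
t=2: arr=2 -> substrate=0 bound=2 product=1
t=3: arr=3 -> substrate=1 bound=4 product=1
t=4: arr=1 -> substrate=0 bound=4 product=3
t=5: arr=2 -> substrate=0 bound=4 product=5
t=6: arr=3 -> substrate=1 bound=4 product=7
t=7: arr=3 -> substrate=2 bound=4 product=9
t=8: arr=2 -> substrate=2 bound=4 product=11

Answer: 1 1 2 4 4 4 4 4 4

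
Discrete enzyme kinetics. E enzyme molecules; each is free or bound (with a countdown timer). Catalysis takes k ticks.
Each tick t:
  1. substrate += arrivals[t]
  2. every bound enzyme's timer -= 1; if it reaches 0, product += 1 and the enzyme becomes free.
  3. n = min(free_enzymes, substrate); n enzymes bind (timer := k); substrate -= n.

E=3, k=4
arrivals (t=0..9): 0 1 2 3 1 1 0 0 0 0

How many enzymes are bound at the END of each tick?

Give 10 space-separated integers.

t=0: arr=0 -> substrate=0 bound=0 product=0
t=1: arr=1 -> substrate=0 bound=1 product=0
t=2: arr=2 -> substrate=0 bound=3 product=0
t=3: arr=3 -> substrate=3 bound=3 product=0
t=4: arr=1 -> substrate=4 bound=3 product=0
t=5: arr=1 -> substrate=4 bound=3 product=1
t=6: arr=0 -> substrate=2 bound=3 product=3
t=7: arr=0 -> substrate=2 bound=3 product=3
t=8: arr=0 -> substrate=2 bound=3 product=3
t=9: arr=0 -> substrate=1 bound=3 product=4

Answer: 0 1 3 3 3 3 3 3 3 3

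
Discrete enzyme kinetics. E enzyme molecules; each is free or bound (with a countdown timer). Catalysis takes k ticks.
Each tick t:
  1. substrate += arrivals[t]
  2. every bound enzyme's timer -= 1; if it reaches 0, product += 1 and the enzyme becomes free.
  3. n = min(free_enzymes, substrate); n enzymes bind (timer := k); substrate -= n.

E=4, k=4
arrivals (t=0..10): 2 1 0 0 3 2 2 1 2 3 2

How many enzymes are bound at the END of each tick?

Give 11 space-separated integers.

t=0: arr=2 -> substrate=0 bound=2 product=0
t=1: arr=1 -> substrate=0 bound=3 product=0
t=2: arr=0 -> substrate=0 bound=3 product=0
t=3: arr=0 -> substrate=0 bound=3 product=0
t=4: arr=3 -> substrate=0 bound=4 product=2
t=5: arr=2 -> substrate=1 bound=4 product=3
t=6: arr=2 -> substrate=3 bound=4 product=3
t=7: arr=1 -> substrate=4 bound=4 product=3
t=8: arr=2 -> substrate=3 bound=4 product=6
t=9: arr=3 -> substrate=5 bound=4 product=7
t=10: arr=2 -> substrate=7 bound=4 product=7

Answer: 2 3 3 3 4 4 4 4 4 4 4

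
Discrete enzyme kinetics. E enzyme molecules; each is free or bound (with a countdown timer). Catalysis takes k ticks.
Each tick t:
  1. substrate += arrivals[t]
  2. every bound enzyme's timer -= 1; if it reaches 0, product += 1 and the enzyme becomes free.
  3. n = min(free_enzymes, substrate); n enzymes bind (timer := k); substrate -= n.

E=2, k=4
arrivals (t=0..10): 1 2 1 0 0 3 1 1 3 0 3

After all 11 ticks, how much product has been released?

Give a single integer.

Answer: 4

Derivation:
t=0: arr=1 -> substrate=0 bound=1 product=0
t=1: arr=2 -> substrate=1 bound=2 product=0
t=2: arr=1 -> substrate=2 bound=2 product=0
t=3: arr=0 -> substrate=2 bound=2 product=0
t=4: arr=0 -> substrate=1 bound=2 product=1
t=5: arr=3 -> substrate=3 bound=2 product=2
t=6: arr=1 -> substrate=4 bound=2 product=2
t=7: arr=1 -> substrate=5 bound=2 product=2
t=8: arr=3 -> substrate=7 bound=2 product=3
t=9: arr=0 -> substrate=6 bound=2 product=4
t=10: arr=3 -> substrate=9 bound=2 product=4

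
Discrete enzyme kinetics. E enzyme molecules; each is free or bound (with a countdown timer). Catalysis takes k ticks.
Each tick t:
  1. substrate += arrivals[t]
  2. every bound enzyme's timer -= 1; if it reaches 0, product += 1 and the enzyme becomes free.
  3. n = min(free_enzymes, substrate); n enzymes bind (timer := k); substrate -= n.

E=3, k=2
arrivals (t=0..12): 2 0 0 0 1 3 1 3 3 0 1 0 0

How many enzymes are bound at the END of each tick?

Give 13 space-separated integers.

t=0: arr=2 -> substrate=0 bound=2 product=0
t=1: arr=0 -> substrate=0 bound=2 product=0
t=2: arr=0 -> substrate=0 bound=0 product=2
t=3: arr=0 -> substrate=0 bound=0 product=2
t=4: arr=1 -> substrate=0 bound=1 product=2
t=5: arr=3 -> substrate=1 bound=3 product=2
t=6: arr=1 -> substrate=1 bound=3 product=3
t=7: arr=3 -> substrate=2 bound=3 product=5
t=8: arr=3 -> substrate=4 bound=3 product=6
t=9: arr=0 -> substrate=2 bound=3 product=8
t=10: arr=1 -> substrate=2 bound=3 product=9
t=11: arr=0 -> substrate=0 bound=3 product=11
t=12: arr=0 -> substrate=0 bound=2 product=12

Answer: 2 2 0 0 1 3 3 3 3 3 3 3 2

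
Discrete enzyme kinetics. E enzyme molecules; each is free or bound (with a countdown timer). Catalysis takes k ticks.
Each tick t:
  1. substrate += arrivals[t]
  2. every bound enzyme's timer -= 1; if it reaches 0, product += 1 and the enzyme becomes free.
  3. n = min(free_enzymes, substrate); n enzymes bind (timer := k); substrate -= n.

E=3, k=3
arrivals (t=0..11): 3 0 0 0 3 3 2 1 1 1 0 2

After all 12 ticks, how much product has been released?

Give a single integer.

t=0: arr=3 -> substrate=0 bound=3 product=0
t=1: arr=0 -> substrate=0 bound=3 product=0
t=2: arr=0 -> substrate=0 bound=3 product=0
t=3: arr=0 -> substrate=0 bound=0 product=3
t=4: arr=3 -> substrate=0 bound=3 product=3
t=5: arr=3 -> substrate=3 bound=3 product=3
t=6: arr=2 -> substrate=5 bound=3 product=3
t=7: arr=1 -> substrate=3 bound=3 product=6
t=8: arr=1 -> substrate=4 bound=3 product=6
t=9: arr=1 -> substrate=5 bound=3 product=6
t=10: arr=0 -> substrate=2 bound=3 product=9
t=11: arr=2 -> substrate=4 bound=3 product=9

Answer: 9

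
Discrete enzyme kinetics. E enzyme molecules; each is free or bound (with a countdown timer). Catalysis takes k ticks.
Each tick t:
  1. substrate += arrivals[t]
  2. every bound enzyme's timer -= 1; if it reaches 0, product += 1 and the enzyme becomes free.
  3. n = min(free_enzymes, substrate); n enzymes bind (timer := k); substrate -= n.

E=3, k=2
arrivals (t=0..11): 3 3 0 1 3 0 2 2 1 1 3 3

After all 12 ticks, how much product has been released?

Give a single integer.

t=0: arr=3 -> substrate=0 bound=3 product=0
t=1: arr=3 -> substrate=3 bound=3 product=0
t=2: arr=0 -> substrate=0 bound=3 product=3
t=3: arr=1 -> substrate=1 bound=3 product=3
t=4: arr=3 -> substrate=1 bound=3 product=6
t=5: arr=0 -> substrate=1 bound=3 product=6
t=6: arr=2 -> substrate=0 bound=3 product=9
t=7: arr=2 -> substrate=2 bound=3 product=9
t=8: arr=1 -> substrate=0 bound=3 product=12
t=9: arr=1 -> substrate=1 bound=3 product=12
t=10: arr=3 -> substrate=1 bound=3 product=15
t=11: arr=3 -> substrate=4 bound=3 product=15

Answer: 15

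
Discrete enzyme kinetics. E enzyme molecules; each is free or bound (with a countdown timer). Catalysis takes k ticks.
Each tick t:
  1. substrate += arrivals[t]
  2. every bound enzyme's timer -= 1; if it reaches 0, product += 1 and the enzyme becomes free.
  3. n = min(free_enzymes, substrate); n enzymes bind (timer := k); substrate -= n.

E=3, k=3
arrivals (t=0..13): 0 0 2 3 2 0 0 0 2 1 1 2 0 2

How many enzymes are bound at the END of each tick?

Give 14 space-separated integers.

t=0: arr=0 -> substrate=0 bound=0 product=0
t=1: arr=0 -> substrate=0 bound=0 product=0
t=2: arr=2 -> substrate=0 bound=2 product=0
t=3: arr=3 -> substrate=2 bound=3 product=0
t=4: arr=2 -> substrate=4 bound=3 product=0
t=5: arr=0 -> substrate=2 bound=3 product=2
t=6: arr=0 -> substrate=1 bound=3 product=3
t=7: arr=0 -> substrate=1 bound=3 product=3
t=8: arr=2 -> substrate=1 bound=3 product=5
t=9: arr=1 -> substrate=1 bound=3 product=6
t=10: arr=1 -> substrate=2 bound=3 product=6
t=11: arr=2 -> substrate=2 bound=3 product=8
t=12: arr=0 -> substrate=1 bound=3 product=9
t=13: arr=2 -> substrate=3 bound=3 product=9

Answer: 0 0 2 3 3 3 3 3 3 3 3 3 3 3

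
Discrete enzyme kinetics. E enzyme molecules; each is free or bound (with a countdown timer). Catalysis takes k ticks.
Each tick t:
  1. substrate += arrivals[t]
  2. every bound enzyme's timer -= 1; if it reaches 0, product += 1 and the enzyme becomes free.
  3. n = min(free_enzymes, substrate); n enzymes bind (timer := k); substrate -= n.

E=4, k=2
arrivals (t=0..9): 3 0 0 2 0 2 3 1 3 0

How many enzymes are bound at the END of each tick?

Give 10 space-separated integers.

Answer: 3 3 0 2 2 2 4 4 4 3

Derivation:
t=0: arr=3 -> substrate=0 bound=3 product=0
t=1: arr=0 -> substrate=0 bound=3 product=0
t=2: arr=0 -> substrate=0 bound=0 product=3
t=3: arr=2 -> substrate=0 bound=2 product=3
t=4: arr=0 -> substrate=0 bound=2 product=3
t=5: arr=2 -> substrate=0 bound=2 product=5
t=6: arr=3 -> substrate=1 bound=4 product=5
t=7: arr=1 -> substrate=0 bound=4 product=7
t=8: arr=3 -> substrate=1 bound=4 product=9
t=9: arr=0 -> substrate=0 bound=3 product=11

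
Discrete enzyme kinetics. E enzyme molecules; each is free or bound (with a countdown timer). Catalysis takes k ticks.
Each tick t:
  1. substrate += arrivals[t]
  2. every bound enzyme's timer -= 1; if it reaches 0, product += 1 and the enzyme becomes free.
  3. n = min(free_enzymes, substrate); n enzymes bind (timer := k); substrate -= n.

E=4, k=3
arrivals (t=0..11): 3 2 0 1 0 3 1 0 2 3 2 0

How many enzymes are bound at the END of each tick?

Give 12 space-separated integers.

Answer: 3 4 4 3 2 4 4 4 4 4 4 4

Derivation:
t=0: arr=3 -> substrate=0 bound=3 product=0
t=1: arr=2 -> substrate=1 bound=4 product=0
t=2: arr=0 -> substrate=1 bound=4 product=0
t=3: arr=1 -> substrate=0 bound=3 product=3
t=4: arr=0 -> substrate=0 bound=2 product=4
t=5: arr=3 -> substrate=1 bound=4 product=4
t=6: arr=1 -> substrate=0 bound=4 product=6
t=7: arr=0 -> substrate=0 bound=4 product=6
t=8: arr=2 -> substrate=0 bound=4 product=8
t=9: arr=3 -> substrate=1 bound=4 product=10
t=10: arr=2 -> substrate=3 bound=4 product=10
t=11: arr=0 -> substrate=1 bound=4 product=12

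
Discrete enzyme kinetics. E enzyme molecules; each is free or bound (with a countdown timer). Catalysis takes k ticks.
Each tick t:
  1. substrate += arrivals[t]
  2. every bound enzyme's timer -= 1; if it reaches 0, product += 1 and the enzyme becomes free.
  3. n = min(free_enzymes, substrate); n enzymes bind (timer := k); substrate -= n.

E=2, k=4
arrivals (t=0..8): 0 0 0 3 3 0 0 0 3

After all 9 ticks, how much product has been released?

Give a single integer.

Answer: 2

Derivation:
t=0: arr=0 -> substrate=0 bound=0 product=0
t=1: arr=0 -> substrate=0 bound=0 product=0
t=2: arr=0 -> substrate=0 bound=0 product=0
t=3: arr=3 -> substrate=1 bound=2 product=0
t=4: arr=3 -> substrate=4 bound=2 product=0
t=5: arr=0 -> substrate=4 bound=2 product=0
t=6: arr=0 -> substrate=4 bound=2 product=0
t=7: arr=0 -> substrate=2 bound=2 product=2
t=8: arr=3 -> substrate=5 bound=2 product=2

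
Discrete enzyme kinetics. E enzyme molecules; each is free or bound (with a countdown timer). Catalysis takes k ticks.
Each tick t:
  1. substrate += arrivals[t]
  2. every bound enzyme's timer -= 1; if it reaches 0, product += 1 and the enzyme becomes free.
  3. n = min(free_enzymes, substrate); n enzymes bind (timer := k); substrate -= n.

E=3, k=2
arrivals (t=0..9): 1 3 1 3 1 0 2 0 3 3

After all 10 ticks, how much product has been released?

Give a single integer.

Answer: 11

Derivation:
t=0: arr=1 -> substrate=0 bound=1 product=0
t=1: arr=3 -> substrate=1 bound=3 product=0
t=2: arr=1 -> substrate=1 bound=3 product=1
t=3: arr=3 -> substrate=2 bound=3 product=3
t=4: arr=1 -> substrate=2 bound=3 product=4
t=5: arr=0 -> substrate=0 bound=3 product=6
t=6: arr=2 -> substrate=1 bound=3 product=7
t=7: arr=0 -> substrate=0 bound=2 product=9
t=8: arr=3 -> substrate=1 bound=3 product=10
t=9: arr=3 -> substrate=3 bound=3 product=11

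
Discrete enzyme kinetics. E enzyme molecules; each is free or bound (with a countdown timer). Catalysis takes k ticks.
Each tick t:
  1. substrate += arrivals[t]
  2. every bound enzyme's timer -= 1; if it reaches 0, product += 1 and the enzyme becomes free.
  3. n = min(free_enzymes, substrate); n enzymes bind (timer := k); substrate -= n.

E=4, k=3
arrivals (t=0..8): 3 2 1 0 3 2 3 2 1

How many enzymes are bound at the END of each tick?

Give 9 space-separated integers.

t=0: arr=3 -> substrate=0 bound=3 product=0
t=1: arr=2 -> substrate=1 bound=4 product=0
t=2: arr=1 -> substrate=2 bound=4 product=0
t=3: arr=0 -> substrate=0 bound=3 product=3
t=4: arr=3 -> substrate=1 bound=4 product=4
t=5: arr=2 -> substrate=3 bound=4 product=4
t=6: arr=3 -> substrate=4 bound=4 product=6
t=7: arr=2 -> substrate=4 bound=4 product=8
t=8: arr=1 -> substrate=5 bound=4 product=8

Answer: 3 4 4 3 4 4 4 4 4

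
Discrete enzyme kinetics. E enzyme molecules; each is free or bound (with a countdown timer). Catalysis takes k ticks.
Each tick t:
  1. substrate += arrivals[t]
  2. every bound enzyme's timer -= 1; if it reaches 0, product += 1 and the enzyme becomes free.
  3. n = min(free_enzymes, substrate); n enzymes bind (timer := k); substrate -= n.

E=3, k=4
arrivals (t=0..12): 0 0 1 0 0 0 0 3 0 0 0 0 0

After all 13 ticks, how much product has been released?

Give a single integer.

t=0: arr=0 -> substrate=0 bound=0 product=0
t=1: arr=0 -> substrate=0 bound=0 product=0
t=2: arr=1 -> substrate=0 bound=1 product=0
t=3: arr=0 -> substrate=0 bound=1 product=0
t=4: arr=0 -> substrate=0 bound=1 product=0
t=5: arr=0 -> substrate=0 bound=1 product=0
t=6: arr=0 -> substrate=0 bound=0 product=1
t=7: arr=3 -> substrate=0 bound=3 product=1
t=8: arr=0 -> substrate=0 bound=3 product=1
t=9: arr=0 -> substrate=0 bound=3 product=1
t=10: arr=0 -> substrate=0 bound=3 product=1
t=11: arr=0 -> substrate=0 bound=0 product=4
t=12: arr=0 -> substrate=0 bound=0 product=4

Answer: 4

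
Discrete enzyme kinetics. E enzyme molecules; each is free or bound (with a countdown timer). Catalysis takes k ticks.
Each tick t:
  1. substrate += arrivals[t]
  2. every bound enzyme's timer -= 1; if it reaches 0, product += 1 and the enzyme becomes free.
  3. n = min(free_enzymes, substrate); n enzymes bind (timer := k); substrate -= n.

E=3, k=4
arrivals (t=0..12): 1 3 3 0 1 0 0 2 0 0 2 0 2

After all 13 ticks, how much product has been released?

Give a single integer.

t=0: arr=1 -> substrate=0 bound=1 product=0
t=1: arr=3 -> substrate=1 bound=3 product=0
t=2: arr=3 -> substrate=4 bound=3 product=0
t=3: arr=0 -> substrate=4 bound=3 product=0
t=4: arr=1 -> substrate=4 bound=3 product=1
t=5: arr=0 -> substrate=2 bound=3 product=3
t=6: arr=0 -> substrate=2 bound=3 product=3
t=7: arr=2 -> substrate=4 bound=3 product=3
t=8: arr=0 -> substrate=3 bound=3 product=4
t=9: arr=0 -> substrate=1 bound=3 product=6
t=10: arr=2 -> substrate=3 bound=3 product=6
t=11: arr=0 -> substrate=3 bound=3 product=6
t=12: arr=2 -> substrate=4 bound=3 product=7

Answer: 7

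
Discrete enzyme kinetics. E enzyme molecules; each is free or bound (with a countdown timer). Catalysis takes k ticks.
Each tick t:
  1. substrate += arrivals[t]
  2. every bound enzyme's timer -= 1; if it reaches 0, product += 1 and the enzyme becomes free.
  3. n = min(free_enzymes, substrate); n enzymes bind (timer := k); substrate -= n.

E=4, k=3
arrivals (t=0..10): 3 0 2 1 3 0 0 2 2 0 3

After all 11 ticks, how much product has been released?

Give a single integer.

t=0: arr=3 -> substrate=0 bound=3 product=0
t=1: arr=0 -> substrate=0 bound=3 product=0
t=2: arr=2 -> substrate=1 bound=4 product=0
t=3: arr=1 -> substrate=0 bound=3 product=3
t=4: arr=3 -> substrate=2 bound=4 product=3
t=5: arr=0 -> substrate=1 bound=4 product=4
t=6: arr=0 -> substrate=0 bound=3 product=6
t=7: arr=2 -> substrate=0 bound=4 product=7
t=8: arr=2 -> substrate=1 bound=4 product=8
t=9: arr=0 -> substrate=0 bound=4 product=9
t=10: arr=3 -> substrate=1 bound=4 product=11

Answer: 11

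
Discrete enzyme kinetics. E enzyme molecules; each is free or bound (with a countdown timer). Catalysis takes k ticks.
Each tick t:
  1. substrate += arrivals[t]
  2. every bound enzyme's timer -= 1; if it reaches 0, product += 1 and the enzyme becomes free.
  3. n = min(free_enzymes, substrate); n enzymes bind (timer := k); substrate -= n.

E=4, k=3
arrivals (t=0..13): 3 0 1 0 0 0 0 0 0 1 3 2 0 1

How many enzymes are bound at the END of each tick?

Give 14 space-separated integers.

Answer: 3 3 4 1 1 0 0 0 0 1 4 4 4 3

Derivation:
t=0: arr=3 -> substrate=0 bound=3 product=0
t=1: arr=0 -> substrate=0 bound=3 product=0
t=2: arr=1 -> substrate=0 bound=4 product=0
t=3: arr=0 -> substrate=0 bound=1 product=3
t=4: arr=0 -> substrate=0 bound=1 product=3
t=5: arr=0 -> substrate=0 bound=0 product=4
t=6: arr=0 -> substrate=0 bound=0 product=4
t=7: arr=0 -> substrate=0 bound=0 product=4
t=8: arr=0 -> substrate=0 bound=0 product=4
t=9: arr=1 -> substrate=0 bound=1 product=4
t=10: arr=3 -> substrate=0 bound=4 product=4
t=11: arr=2 -> substrate=2 bound=4 product=4
t=12: arr=0 -> substrate=1 bound=4 product=5
t=13: arr=1 -> substrate=0 bound=3 product=8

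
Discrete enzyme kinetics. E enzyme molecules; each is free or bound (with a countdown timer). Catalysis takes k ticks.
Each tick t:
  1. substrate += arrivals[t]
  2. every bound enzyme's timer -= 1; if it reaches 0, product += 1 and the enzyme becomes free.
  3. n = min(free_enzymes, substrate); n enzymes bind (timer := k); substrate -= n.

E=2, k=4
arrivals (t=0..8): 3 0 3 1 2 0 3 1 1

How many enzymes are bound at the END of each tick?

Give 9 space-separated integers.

t=0: arr=3 -> substrate=1 bound=2 product=0
t=1: arr=0 -> substrate=1 bound=2 product=0
t=2: arr=3 -> substrate=4 bound=2 product=0
t=3: arr=1 -> substrate=5 bound=2 product=0
t=4: arr=2 -> substrate=5 bound=2 product=2
t=5: arr=0 -> substrate=5 bound=2 product=2
t=6: arr=3 -> substrate=8 bound=2 product=2
t=7: arr=1 -> substrate=9 bound=2 product=2
t=8: arr=1 -> substrate=8 bound=2 product=4

Answer: 2 2 2 2 2 2 2 2 2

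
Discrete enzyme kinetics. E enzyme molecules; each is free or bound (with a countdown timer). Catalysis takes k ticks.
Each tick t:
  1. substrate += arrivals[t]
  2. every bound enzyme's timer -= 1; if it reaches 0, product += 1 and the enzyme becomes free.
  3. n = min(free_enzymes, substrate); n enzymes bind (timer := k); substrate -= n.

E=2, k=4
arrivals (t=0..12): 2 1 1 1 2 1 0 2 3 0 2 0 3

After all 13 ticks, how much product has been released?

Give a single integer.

t=0: arr=2 -> substrate=0 bound=2 product=0
t=1: arr=1 -> substrate=1 bound=2 product=0
t=2: arr=1 -> substrate=2 bound=2 product=0
t=3: arr=1 -> substrate=3 bound=2 product=0
t=4: arr=2 -> substrate=3 bound=2 product=2
t=5: arr=1 -> substrate=4 bound=2 product=2
t=6: arr=0 -> substrate=4 bound=2 product=2
t=7: arr=2 -> substrate=6 bound=2 product=2
t=8: arr=3 -> substrate=7 bound=2 product=4
t=9: arr=0 -> substrate=7 bound=2 product=4
t=10: arr=2 -> substrate=9 bound=2 product=4
t=11: arr=0 -> substrate=9 bound=2 product=4
t=12: arr=3 -> substrate=10 bound=2 product=6

Answer: 6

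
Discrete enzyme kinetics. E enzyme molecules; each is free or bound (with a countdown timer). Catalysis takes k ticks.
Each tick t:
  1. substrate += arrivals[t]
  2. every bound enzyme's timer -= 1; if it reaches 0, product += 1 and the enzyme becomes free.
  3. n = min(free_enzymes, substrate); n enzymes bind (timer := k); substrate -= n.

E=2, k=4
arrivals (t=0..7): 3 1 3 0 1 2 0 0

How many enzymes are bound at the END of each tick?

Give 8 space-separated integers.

t=0: arr=3 -> substrate=1 bound=2 product=0
t=1: arr=1 -> substrate=2 bound=2 product=0
t=2: arr=3 -> substrate=5 bound=2 product=0
t=3: arr=0 -> substrate=5 bound=2 product=0
t=4: arr=1 -> substrate=4 bound=2 product=2
t=5: arr=2 -> substrate=6 bound=2 product=2
t=6: arr=0 -> substrate=6 bound=2 product=2
t=7: arr=0 -> substrate=6 bound=2 product=2

Answer: 2 2 2 2 2 2 2 2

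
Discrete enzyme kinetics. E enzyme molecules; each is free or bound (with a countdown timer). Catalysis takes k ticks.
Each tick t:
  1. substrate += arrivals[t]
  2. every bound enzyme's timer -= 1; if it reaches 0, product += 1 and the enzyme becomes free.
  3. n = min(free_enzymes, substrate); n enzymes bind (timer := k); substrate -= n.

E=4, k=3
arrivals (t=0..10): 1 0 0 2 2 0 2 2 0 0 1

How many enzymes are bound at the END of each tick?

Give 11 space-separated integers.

t=0: arr=1 -> substrate=0 bound=1 product=0
t=1: arr=0 -> substrate=0 bound=1 product=0
t=2: arr=0 -> substrate=0 bound=1 product=0
t=3: arr=2 -> substrate=0 bound=2 product=1
t=4: arr=2 -> substrate=0 bound=4 product=1
t=5: arr=0 -> substrate=0 bound=4 product=1
t=6: arr=2 -> substrate=0 bound=4 product=3
t=7: arr=2 -> substrate=0 bound=4 product=5
t=8: arr=0 -> substrate=0 bound=4 product=5
t=9: arr=0 -> substrate=0 bound=2 product=7
t=10: arr=1 -> substrate=0 bound=1 product=9

Answer: 1 1 1 2 4 4 4 4 4 2 1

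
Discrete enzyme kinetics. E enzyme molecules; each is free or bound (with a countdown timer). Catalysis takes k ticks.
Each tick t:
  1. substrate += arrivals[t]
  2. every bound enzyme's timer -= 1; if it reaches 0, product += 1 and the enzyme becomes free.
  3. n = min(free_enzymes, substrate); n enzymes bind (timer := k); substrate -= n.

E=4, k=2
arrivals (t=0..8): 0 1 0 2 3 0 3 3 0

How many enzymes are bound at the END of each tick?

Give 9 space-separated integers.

t=0: arr=0 -> substrate=0 bound=0 product=0
t=1: arr=1 -> substrate=0 bound=1 product=0
t=2: arr=0 -> substrate=0 bound=1 product=0
t=3: arr=2 -> substrate=0 bound=2 product=1
t=4: arr=3 -> substrate=1 bound=4 product=1
t=5: arr=0 -> substrate=0 bound=3 product=3
t=6: arr=3 -> substrate=0 bound=4 product=5
t=7: arr=3 -> substrate=2 bound=4 product=6
t=8: arr=0 -> substrate=0 bound=3 product=9

Answer: 0 1 1 2 4 3 4 4 3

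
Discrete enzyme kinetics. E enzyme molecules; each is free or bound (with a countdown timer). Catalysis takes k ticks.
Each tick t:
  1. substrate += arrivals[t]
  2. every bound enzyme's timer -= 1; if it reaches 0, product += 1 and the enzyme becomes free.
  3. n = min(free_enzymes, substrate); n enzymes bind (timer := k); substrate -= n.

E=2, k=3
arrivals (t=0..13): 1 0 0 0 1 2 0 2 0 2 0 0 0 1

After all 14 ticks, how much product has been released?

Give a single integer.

Answer: 6

Derivation:
t=0: arr=1 -> substrate=0 bound=1 product=0
t=1: arr=0 -> substrate=0 bound=1 product=0
t=2: arr=0 -> substrate=0 bound=1 product=0
t=3: arr=0 -> substrate=0 bound=0 product=1
t=4: arr=1 -> substrate=0 bound=1 product=1
t=5: arr=2 -> substrate=1 bound=2 product=1
t=6: arr=0 -> substrate=1 bound=2 product=1
t=7: arr=2 -> substrate=2 bound=2 product=2
t=8: arr=0 -> substrate=1 bound=2 product=3
t=9: arr=2 -> substrate=3 bound=2 product=3
t=10: arr=0 -> substrate=2 bound=2 product=4
t=11: arr=0 -> substrate=1 bound=2 product=5
t=12: arr=0 -> substrate=1 bound=2 product=5
t=13: arr=1 -> substrate=1 bound=2 product=6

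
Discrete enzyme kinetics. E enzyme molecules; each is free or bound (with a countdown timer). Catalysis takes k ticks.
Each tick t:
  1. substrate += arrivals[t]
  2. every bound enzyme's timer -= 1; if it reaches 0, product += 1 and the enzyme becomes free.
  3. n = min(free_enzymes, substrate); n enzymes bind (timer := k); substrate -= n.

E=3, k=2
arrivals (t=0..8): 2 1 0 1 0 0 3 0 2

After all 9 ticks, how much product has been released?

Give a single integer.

t=0: arr=2 -> substrate=0 bound=2 product=0
t=1: arr=1 -> substrate=0 bound=3 product=0
t=2: arr=0 -> substrate=0 bound=1 product=2
t=3: arr=1 -> substrate=0 bound=1 product=3
t=4: arr=0 -> substrate=0 bound=1 product=3
t=5: arr=0 -> substrate=0 bound=0 product=4
t=6: arr=3 -> substrate=0 bound=3 product=4
t=7: arr=0 -> substrate=0 bound=3 product=4
t=8: arr=2 -> substrate=0 bound=2 product=7

Answer: 7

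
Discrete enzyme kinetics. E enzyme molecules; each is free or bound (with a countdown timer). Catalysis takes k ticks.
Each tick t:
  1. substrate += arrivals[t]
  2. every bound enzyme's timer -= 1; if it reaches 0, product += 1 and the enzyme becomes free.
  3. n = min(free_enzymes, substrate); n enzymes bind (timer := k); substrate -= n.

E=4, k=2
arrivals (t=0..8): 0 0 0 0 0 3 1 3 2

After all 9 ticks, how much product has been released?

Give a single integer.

t=0: arr=0 -> substrate=0 bound=0 product=0
t=1: arr=0 -> substrate=0 bound=0 product=0
t=2: arr=0 -> substrate=0 bound=0 product=0
t=3: arr=0 -> substrate=0 bound=0 product=0
t=4: arr=0 -> substrate=0 bound=0 product=0
t=5: arr=3 -> substrate=0 bound=3 product=0
t=6: arr=1 -> substrate=0 bound=4 product=0
t=7: arr=3 -> substrate=0 bound=4 product=3
t=8: arr=2 -> substrate=1 bound=4 product=4

Answer: 4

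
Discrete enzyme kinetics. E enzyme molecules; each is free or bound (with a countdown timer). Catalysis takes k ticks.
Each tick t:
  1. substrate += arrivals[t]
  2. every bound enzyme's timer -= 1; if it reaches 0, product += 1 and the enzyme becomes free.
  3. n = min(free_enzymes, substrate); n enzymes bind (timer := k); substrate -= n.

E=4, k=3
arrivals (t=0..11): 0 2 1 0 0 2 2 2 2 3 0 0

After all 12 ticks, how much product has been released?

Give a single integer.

Answer: 9

Derivation:
t=0: arr=0 -> substrate=0 bound=0 product=0
t=1: arr=2 -> substrate=0 bound=2 product=0
t=2: arr=1 -> substrate=0 bound=3 product=0
t=3: arr=0 -> substrate=0 bound=3 product=0
t=4: arr=0 -> substrate=0 bound=1 product=2
t=5: arr=2 -> substrate=0 bound=2 product=3
t=6: arr=2 -> substrate=0 bound=4 product=3
t=7: arr=2 -> substrate=2 bound=4 product=3
t=8: arr=2 -> substrate=2 bound=4 product=5
t=9: arr=3 -> substrate=3 bound=4 product=7
t=10: arr=0 -> substrate=3 bound=4 product=7
t=11: arr=0 -> substrate=1 bound=4 product=9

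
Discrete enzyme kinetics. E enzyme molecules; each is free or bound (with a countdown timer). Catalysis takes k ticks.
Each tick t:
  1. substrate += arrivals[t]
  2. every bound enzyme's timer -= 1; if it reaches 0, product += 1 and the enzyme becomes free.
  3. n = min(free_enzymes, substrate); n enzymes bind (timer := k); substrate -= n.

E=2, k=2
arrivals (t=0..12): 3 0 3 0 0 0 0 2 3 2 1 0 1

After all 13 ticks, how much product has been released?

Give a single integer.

t=0: arr=3 -> substrate=1 bound=2 product=0
t=1: arr=0 -> substrate=1 bound=2 product=0
t=2: arr=3 -> substrate=2 bound=2 product=2
t=3: arr=0 -> substrate=2 bound=2 product=2
t=4: arr=0 -> substrate=0 bound=2 product=4
t=5: arr=0 -> substrate=0 bound=2 product=4
t=6: arr=0 -> substrate=0 bound=0 product=6
t=7: arr=2 -> substrate=0 bound=2 product=6
t=8: arr=3 -> substrate=3 bound=2 product=6
t=9: arr=2 -> substrate=3 bound=2 product=8
t=10: arr=1 -> substrate=4 bound=2 product=8
t=11: arr=0 -> substrate=2 bound=2 product=10
t=12: arr=1 -> substrate=3 bound=2 product=10

Answer: 10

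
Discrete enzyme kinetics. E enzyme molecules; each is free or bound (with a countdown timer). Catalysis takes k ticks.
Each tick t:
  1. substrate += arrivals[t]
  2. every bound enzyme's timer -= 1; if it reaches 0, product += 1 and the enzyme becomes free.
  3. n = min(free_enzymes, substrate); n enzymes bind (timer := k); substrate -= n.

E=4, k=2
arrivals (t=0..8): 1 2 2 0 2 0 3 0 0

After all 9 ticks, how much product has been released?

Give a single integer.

t=0: arr=1 -> substrate=0 bound=1 product=0
t=1: arr=2 -> substrate=0 bound=3 product=0
t=2: arr=2 -> substrate=0 bound=4 product=1
t=3: arr=0 -> substrate=0 bound=2 product=3
t=4: arr=2 -> substrate=0 bound=2 product=5
t=5: arr=0 -> substrate=0 bound=2 product=5
t=6: arr=3 -> substrate=0 bound=3 product=7
t=7: arr=0 -> substrate=0 bound=3 product=7
t=8: arr=0 -> substrate=0 bound=0 product=10

Answer: 10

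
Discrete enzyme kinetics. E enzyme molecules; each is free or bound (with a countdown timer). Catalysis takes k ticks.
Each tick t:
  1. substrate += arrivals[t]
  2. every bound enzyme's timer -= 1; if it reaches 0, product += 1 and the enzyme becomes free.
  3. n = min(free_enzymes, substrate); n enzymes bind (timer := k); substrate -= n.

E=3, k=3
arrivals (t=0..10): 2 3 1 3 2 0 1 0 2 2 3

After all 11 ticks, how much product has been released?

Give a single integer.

Answer: 9

Derivation:
t=0: arr=2 -> substrate=0 bound=2 product=0
t=1: arr=3 -> substrate=2 bound=3 product=0
t=2: arr=1 -> substrate=3 bound=3 product=0
t=3: arr=3 -> substrate=4 bound=3 product=2
t=4: arr=2 -> substrate=5 bound=3 product=3
t=5: arr=0 -> substrate=5 bound=3 product=3
t=6: arr=1 -> substrate=4 bound=3 product=5
t=7: arr=0 -> substrate=3 bound=3 product=6
t=8: arr=2 -> substrate=5 bound=3 product=6
t=9: arr=2 -> substrate=5 bound=3 product=8
t=10: arr=3 -> substrate=7 bound=3 product=9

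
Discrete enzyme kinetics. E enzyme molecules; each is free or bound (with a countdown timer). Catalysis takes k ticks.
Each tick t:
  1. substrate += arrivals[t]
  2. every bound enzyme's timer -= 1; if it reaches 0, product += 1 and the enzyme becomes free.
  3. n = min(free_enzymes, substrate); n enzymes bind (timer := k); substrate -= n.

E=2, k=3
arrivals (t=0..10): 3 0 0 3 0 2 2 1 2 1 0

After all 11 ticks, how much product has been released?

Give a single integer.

t=0: arr=3 -> substrate=1 bound=2 product=0
t=1: arr=0 -> substrate=1 bound=2 product=0
t=2: arr=0 -> substrate=1 bound=2 product=0
t=3: arr=3 -> substrate=2 bound=2 product=2
t=4: arr=0 -> substrate=2 bound=2 product=2
t=5: arr=2 -> substrate=4 bound=2 product=2
t=6: arr=2 -> substrate=4 bound=2 product=4
t=7: arr=1 -> substrate=5 bound=2 product=4
t=8: arr=2 -> substrate=7 bound=2 product=4
t=9: arr=1 -> substrate=6 bound=2 product=6
t=10: arr=0 -> substrate=6 bound=2 product=6

Answer: 6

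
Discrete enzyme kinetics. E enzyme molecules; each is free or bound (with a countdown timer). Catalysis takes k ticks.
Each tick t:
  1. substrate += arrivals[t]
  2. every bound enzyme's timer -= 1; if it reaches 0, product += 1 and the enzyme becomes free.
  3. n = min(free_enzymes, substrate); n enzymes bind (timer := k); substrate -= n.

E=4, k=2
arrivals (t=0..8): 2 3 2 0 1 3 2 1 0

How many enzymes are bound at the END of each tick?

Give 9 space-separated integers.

Answer: 2 4 4 3 2 4 4 3 2

Derivation:
t=0: arr=2 -> substrate=0 bound=2 product=0
t=1: arr=3 -> substrate=1 bound=4 product=0
t=2: arr=2 -> substrate=1 bound=4 product=2
t=3: arr=0 -> substrate=0 bound=3 product=4
t=4: arr=1 -> substrate=0 bound=2 product=6
t=5: arr=3 -> substrate=0 bound=4 product=7
t=6: arr=2 -> substrate=1 bound=4 product=8
t=7: arr=1 -> substrate=0 bound=3 product=11
t=8: arr=0 -> substrate=0 bound=2 product=12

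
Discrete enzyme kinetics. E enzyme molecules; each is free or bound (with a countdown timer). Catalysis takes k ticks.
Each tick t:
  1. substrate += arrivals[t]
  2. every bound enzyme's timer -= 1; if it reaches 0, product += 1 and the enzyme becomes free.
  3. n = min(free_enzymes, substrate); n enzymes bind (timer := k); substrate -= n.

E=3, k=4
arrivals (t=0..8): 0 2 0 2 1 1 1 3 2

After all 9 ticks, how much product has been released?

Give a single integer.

Answer: 3

Derivation:
t=0: arr=0 -> substrate=0 bound=0 product=0
t=1: arr=2 -> substrate=0 bound=2 product=0
t=2: arr=0 -> substrate=0 bound=2 product=0
t=3: arr=2 -> substrate=1 bound=3 product=0
t=4: arr=1 -> substrate=2 bound=3 product=0
t=5: arr=1 -> substrate=1 bound=3 product=2
t=6: arr=1 -> substrate=2 bound=3 product=2
t=7: arr=3 -> substrate=4 bound=3 product=3
t=8: arr=2 -> substrate=6 bound=3 product=3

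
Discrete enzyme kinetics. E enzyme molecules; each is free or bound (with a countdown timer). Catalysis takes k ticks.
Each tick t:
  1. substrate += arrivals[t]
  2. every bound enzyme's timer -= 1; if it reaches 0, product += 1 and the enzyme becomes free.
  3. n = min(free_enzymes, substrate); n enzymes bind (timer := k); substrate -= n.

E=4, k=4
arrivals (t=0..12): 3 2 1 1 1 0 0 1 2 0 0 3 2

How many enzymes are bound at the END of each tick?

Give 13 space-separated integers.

Answer: 3 4 4 4 4 4 4 4 4 3 3 4 4

Derivation:
t=0: arr=3 -> substrate=0 bound=3 product=0
t=1: arr=2 -> substrate=1 bound=4 product=0
t=2: arr=1 -> substrate=2 bound=4 product=0
t=3: arr=1 -> substrate=3 bound=4 product=0
t=4: arr=1 -> substrate=1 bound=4 product=3
t=5: arr=0 -> substrate=0 bound=4 product=4
t=6: arr=0 -> substrate=0 bound=4 product=4
t=7: arr=1 -> substrate=1 bound=4 product=4
t=8: arr=2 -> substrate=0 bound=4 product=7
t=9: arr=0 -> substrate=0 bound=3 product=8
t=10: arr=0 -> substrate=0 bound=3 product=8
t=11: arr=3 -> substrate=2 bound=4 product=8
t=12: arr=2 -> substrate=1 bound=4 product=11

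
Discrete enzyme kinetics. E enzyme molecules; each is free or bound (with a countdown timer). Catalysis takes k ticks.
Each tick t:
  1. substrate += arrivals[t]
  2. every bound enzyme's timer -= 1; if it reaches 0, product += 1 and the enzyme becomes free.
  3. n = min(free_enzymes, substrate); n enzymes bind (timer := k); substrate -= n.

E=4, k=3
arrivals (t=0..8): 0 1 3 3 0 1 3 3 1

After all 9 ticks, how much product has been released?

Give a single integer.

t=0: arr=0 -> substrate=0 bound=0 product=0
t=1: arr=1 -> substrate=0 bound=1 product=0
t=2: arr=3 -> substrate=0 bound=4 product=0
t=3: arr=3 -> substrate=3 bound=4 product=0
t=4: arr=0 -> substrate=2 bound=4 product=1
t=5: arr=1 -> substrate=0 bound=4 product=4
t=6: arr=3 -> substrate=3 bound=4 product=4
t=7: arr=3 -> substrate=5 bound=4 product=5
t=8: arr=1 -> substrate=3 bound=4 product=8

Answer: 8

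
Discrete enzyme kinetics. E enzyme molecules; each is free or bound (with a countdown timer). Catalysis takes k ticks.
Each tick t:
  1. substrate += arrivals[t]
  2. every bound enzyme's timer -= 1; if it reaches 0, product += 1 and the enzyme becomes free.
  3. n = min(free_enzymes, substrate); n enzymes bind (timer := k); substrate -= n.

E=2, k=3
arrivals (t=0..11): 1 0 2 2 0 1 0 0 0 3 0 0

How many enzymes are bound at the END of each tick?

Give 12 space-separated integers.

Answer: 1 1 2 2 2 2 2 2 2 2 2 2

Derivation:
t=0: arr=1 -> substrate=0 bound=1 product=0
t=1: arr=0 -> substrate=0 bound=1 product=0
t=2: arr=2 -> substrate=1 bound=2 product=0
t=3: arr=2 -> substrate=2 bound=2 product=1
t=4: arr=0 -> substrate=2 bound=2 product=1
t=5: arr=1 -> substrate=2 bound=2 product=2
t=6: arr=0 -> substrate=1 bound=2 product=3
t=7: arr=0 -> substrate=1 bound=2 product=3
t=8: arr=0 -> substrate=0 bound=2 product=4
t=9: arr=3 -> substrate=2 bound=2 product=5
t=10: arr=0 -> substrate=2 bound=2 product=5
t=11: arr=0 -> substrate=1 bound=2 product=6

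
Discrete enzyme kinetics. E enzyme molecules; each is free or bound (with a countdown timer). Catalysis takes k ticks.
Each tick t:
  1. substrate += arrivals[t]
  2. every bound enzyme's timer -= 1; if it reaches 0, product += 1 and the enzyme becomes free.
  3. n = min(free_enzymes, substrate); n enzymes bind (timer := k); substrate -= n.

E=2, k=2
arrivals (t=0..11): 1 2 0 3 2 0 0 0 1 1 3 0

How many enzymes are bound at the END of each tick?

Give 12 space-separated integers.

t=0: arr=1 -> substrate=0 bound=1 product=0
t=1: arr=2 -> substrate=1 bound=2 product=0
t=2: arr=0 -> substrate=0 bound=2 product=1
t=3: arr=3 -> substrate=2 bound=2 product=2
t=4: arr=2 -> substrate=3 bound=2 product=3
t=5: arr=0 -> substrate=2 bound=2 product=4
t=6: arr=0 -> substrate=1 bound=2 product=5
t=7: arr=0 -> substrate=0 bound=2 product=6
t=8: arr=1 -> substrate=0 bound=2 product=7
t=9: arr=1 -> substrate=0 bound=2 product=8
t=10: arr=3 -> substrate=2 bound=2 product=9
t=11: arr=0 -> substrate=1 bound=2 product=10

Answer: 1 2 2 2 2 2 2 2 2 2 2 2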